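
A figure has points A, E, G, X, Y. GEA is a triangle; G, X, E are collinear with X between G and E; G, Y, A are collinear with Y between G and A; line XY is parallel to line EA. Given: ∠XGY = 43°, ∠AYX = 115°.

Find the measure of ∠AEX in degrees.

∠AEX = 72°

1. ∠GYX = 65°  [linear pair at Y on GA]
2. ∠GXY = 72°  [△GXY]
3. ∠EXY = 108°  [linear pair at X on GE]
4. ∠AEX = 72°  [XY∥EA, co-interior at E–X]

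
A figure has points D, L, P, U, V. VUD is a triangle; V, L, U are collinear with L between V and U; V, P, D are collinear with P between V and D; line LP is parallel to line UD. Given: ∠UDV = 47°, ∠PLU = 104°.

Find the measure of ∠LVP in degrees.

∠LVP = 57°

1. ∠LPV = 47°  [LP∥UD, corresponding at P]
2. ∠PLV = 76°  [linear pair at L on VU]
3. ∠LVP = 57°  [△VLP]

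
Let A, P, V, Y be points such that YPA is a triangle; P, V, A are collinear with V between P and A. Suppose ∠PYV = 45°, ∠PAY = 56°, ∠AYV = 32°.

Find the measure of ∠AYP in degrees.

1. ∠VAY = 56°  [V on ray AP]
2. ∠AVY = 92°  [△YVA]
3. ∠PVY = 88°  [linear pair at V on PA]
4. ∠VPY = 47°  [△YPV]
5. ∠APY = 47°  [V on ray PA]
6. ∠AYP = 77°  [△YPA]

∠AYP = 77°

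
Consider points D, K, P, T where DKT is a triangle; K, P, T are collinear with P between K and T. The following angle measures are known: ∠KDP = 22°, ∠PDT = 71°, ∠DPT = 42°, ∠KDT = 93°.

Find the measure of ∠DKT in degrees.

1. ∠DTP = 67°  [△DPT]
2. ∠DTK = 67°  [P on ray TK]
3. ∠DKT = 20°  [△DKT]

∠DKT = 20°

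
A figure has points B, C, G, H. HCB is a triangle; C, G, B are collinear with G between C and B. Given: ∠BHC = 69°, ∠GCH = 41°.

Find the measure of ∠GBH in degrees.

1. ∠BCH = 41°  [G on ray CB]
2. ∠CBH = 70°  [△HCB]
3. ∠GBH = 70°  [G on ray BC]

∠GBH = 70°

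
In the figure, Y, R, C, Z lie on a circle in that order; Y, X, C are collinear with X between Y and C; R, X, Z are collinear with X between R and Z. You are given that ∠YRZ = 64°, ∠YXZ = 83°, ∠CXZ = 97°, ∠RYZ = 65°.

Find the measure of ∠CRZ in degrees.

1. ∠RZY = 51°  [△YRZ]
2. ∠CXR = 83°  [vertical angles at X]
3. ∠RCY = 51°  [same arc YR]
4. ∠CRZ = 46°  [△RXC]

∠CRZ = 46°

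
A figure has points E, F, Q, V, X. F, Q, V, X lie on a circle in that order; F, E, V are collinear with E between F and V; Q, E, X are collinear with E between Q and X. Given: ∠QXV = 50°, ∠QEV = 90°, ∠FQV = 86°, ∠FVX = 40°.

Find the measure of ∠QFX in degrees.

∠QFX = 96°

1. ∠FEX = 90°  [vertical angles at E]
2. ∠FXV = 94°  [cyclic FQVX, opposite ∠Q+∠X]
3. ∠FQX = 40°  [same arc FX]
4. ∠VFX = 46°  [△FVX]
5. ∠FXQ = 44°  [△FEX]
6. ∠QFX = 96°  [△FQX]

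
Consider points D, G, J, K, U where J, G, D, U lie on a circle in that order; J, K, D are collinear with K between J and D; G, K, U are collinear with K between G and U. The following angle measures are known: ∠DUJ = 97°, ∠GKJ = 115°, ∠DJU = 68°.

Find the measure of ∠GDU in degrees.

∠GDU = 62°

1. ∠JDU = 15°  [△JDU]
2. ∠DKU = 115°  [vertical angles at K]
3. ∠DGU = 68°  [same arc DU]
4. ∠DUG = 50°  [△DKU]
5. ∠GDU = 62°  [△GDU]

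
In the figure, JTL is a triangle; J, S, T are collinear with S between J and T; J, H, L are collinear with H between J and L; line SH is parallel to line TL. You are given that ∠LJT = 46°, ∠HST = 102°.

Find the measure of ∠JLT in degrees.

1. ∠HJS = 46°  [S on JT, H on JL]
2. ∠HSJ = 78°  [linear pair at S on JT]
3. ∠JHS = 56°  [△JSH]
4. ∠JLT = 56°  [SH∥TL, corresponding at H]

∠JLT = 56°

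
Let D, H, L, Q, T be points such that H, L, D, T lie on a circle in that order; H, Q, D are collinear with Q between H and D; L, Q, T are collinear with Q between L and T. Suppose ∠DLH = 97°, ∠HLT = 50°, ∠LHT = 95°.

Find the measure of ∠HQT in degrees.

∠HQT = 98°

1. ∠DTH = 83°  [cyclic HLDT, opposite ∠L+∠T]
2. ∠HDT = 50°  [same arc HT]
3. ∠HTL = 35°  [△HLT]
4. ∠DHT = 47°  [△HDT]
5. ∠HQT = 98°  [△HQT]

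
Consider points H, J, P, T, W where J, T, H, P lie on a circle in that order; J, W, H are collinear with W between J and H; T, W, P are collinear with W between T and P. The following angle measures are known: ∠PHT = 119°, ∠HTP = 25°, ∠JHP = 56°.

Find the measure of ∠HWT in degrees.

1. ∠PJT = 61°  [cyclic JTHP, opposite ∠J+∠H]
2. ∠HJP = 25°  [same arc HP]
3. ∠JTP = 56°  [same arc JP]
4. ∠JPT = 63°  [△JTP]
5. ∠JWP = 92°  [△JWP]
6. ∠HWT = 92°  [vertical angles at W]

∠HWT = 92°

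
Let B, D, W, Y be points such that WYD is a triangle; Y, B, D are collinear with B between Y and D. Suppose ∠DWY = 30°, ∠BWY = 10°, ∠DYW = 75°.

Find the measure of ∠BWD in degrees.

∠BWD = 20°

1. ∠WDY = 75°  [△WYD]
2. ∠BYW = 75°  [B on ray YD]
3. ∠BDW = 75°  [B on ray DY]
4. ∠WBY = 95°  [△WYB]
5. ∠DBW = 85°  [linear pair at B on YD]
6. ∠BWD = 20°  [△WBD]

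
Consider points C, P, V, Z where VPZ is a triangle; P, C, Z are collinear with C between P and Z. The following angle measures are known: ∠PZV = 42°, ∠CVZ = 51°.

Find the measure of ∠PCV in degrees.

1. ∠CZV = 42°  [C on ray ZP]
2. ∠VCZ = 87°  [△VCZ]
3. ∠PCV = 93°  [linear pair at C on PZ]

∠PCV = 93°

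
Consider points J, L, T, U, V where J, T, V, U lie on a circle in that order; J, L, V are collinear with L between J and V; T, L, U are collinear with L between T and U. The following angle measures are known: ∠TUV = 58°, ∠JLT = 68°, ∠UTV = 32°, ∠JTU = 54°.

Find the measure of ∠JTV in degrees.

1. ∠TJV = 58°  [same arc TV]
2. ∠TLV = 112°  [linear pair at L on JV]
3. ∠JVT = 36°  [△TLV]
4. ∠JTV = 86°  [△JTV]

∠JTV = 86°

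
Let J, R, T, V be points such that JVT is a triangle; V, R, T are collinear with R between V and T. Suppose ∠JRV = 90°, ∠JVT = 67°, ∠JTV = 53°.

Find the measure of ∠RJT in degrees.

1. ∠JRT = 90°  [linear pair at R on VT]
2. ∠JTR = 53°  [R on ray TV]
3. ∠RJT = 37°  [△JRT]

∠RJT = 37°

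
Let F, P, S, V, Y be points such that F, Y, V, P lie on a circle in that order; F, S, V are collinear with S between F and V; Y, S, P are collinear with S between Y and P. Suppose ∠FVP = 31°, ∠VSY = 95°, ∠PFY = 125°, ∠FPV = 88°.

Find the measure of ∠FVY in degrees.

∠FVY = 24°

1. ∠FYP = 31°  [same arc FP]
2. ∠FPY = 24°  [△FYP]
3. ∠FVY = 24°  [same arc FY]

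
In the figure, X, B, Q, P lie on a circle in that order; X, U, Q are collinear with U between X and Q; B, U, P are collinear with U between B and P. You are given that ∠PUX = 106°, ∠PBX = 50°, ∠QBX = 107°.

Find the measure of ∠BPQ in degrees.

1. ∠PUQ = 74°  [linear pair at U on XQ]
2. ∠PQX = 50°  [same arc XP]
3. ∠BPQ = 56°  [△QUP]

∠BPQ = 56°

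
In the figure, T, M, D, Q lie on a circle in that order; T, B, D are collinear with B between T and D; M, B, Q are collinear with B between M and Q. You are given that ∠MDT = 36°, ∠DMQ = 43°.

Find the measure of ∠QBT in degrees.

1. ∠MQT = 36°  [same arc TM]
2. ∠DTQ = 43°  [same arc DQ]
3. ∠QBT = 101°  [△TBQ]

∠QBT = 101°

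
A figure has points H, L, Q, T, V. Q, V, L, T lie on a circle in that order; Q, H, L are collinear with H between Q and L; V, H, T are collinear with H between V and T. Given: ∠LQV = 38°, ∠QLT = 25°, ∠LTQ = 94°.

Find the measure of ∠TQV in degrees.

1. ∠LTV = 38°  [same arc VL]
2. ∠LQT = 61°  [△QLT]
3. ∠LVT = 61°  [same arc LT]
4. ∠TLV = 81°  [△VLT]
5. ∠TQV = 99°  [cyclic QVLT, opposite ∠Q+∠L]

∠TQV = 99°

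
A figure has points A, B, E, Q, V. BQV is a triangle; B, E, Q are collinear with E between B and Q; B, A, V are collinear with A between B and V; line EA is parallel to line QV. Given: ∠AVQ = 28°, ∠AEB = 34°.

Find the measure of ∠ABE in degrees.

∠ABE = 118°

1. ∠BVQ = 28°  [A on ray VB]
2. ∠BQV = 34°  [EA∥QV, corresponding at E]
3. ∠QBV = 118°  [△BQV]
4. ∠ABE = 118°  [E on BQ, A on BV]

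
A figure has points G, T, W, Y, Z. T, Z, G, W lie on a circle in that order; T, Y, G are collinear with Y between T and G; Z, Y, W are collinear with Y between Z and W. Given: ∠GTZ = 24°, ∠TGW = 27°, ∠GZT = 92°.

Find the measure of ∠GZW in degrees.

∠GZW = 65°

1. ∠GWT = 88°  [cyclic TZGW, opposite ∠Z+∠W]
2. ∠GTW = 65°  [△TGW]
3. ∠GZW = 65°  [same arc GW]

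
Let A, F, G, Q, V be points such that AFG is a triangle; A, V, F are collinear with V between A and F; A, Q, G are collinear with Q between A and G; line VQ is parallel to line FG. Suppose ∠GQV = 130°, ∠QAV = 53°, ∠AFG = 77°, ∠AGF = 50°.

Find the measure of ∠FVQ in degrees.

∠FVQ = 103°

1. ∠AQV = 50°  [linear pair at Q on AG]
2. ∠AVQ = 77°  [△AVQ]
3. ∠FVQ = 103°  [linear pair at V on AF]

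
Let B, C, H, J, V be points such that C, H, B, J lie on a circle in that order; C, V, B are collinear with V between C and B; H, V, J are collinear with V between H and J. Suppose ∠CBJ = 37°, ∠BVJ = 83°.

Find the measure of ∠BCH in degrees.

1. ∠CHJ = 37°  [same arc CJ]
2. ∠CVH = 83°  [vertical angles at V]
3. ∠BCH = 60°  [△CVH]

∠BCH = 60°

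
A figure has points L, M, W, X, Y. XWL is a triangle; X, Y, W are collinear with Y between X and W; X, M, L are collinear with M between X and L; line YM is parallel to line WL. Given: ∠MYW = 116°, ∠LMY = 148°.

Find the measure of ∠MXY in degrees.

∠MXY = 84°

1. ∠MYX = 64°  [linear pair at Y on XW]
2. ∠XMY = 32°  [linear pair at M on XL]
3. ∠MXY = 84°  [△XYM]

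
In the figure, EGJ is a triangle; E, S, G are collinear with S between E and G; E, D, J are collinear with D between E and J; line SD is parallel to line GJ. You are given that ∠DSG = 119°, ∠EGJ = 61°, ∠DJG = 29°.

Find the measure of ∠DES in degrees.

1. ∠EJG = 29°  [D on ray JE]
2. ∠GEJ = 90°  [△EGJ]
3. ∠DES = 90°  [S on EG, D on EJ]

∠DES = 90°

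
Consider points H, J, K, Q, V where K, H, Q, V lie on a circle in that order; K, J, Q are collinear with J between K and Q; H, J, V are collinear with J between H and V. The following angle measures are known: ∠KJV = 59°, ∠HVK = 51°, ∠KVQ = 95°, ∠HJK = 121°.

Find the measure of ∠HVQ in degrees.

1. ∠QJV = 121°  [linear pair at J on KQ]
2. ∠QKV = 70°  [△KJV]
3. ∠KQV = 15°  [△KQV]
4. ∠HVQ = 44°  [△QJV]

∠HVQ = 44°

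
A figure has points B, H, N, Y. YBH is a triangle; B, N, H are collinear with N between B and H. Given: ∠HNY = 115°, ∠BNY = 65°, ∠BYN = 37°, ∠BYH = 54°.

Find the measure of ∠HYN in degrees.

∠HYN = 17°

1. ∠NBY = 78°  [△YBN]
2. ∠HBY = 78°  [N on ray BH]
3. ∠BHY = 48°  [△YBH]
4. ∠NHY = 48°  [N on ray HB]
5. ∠HYN = 17°  [△YNH]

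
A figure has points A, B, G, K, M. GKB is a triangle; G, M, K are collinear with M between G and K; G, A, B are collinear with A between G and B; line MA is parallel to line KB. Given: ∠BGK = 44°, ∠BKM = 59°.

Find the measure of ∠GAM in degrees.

1. ∠BKG = 59°  [M on ray KG]
2. ∠GBK = 77°  [△GKB]
3. ∠GAM = 77°  [MA∥KB, corresponding at A]

∠GAM = 77°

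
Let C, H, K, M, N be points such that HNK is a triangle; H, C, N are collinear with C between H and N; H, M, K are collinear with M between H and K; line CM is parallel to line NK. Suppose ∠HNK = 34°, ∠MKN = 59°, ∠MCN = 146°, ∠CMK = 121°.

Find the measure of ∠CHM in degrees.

∠CHM = 87°

1. ∠HCM = 34°  [CM∥NK, corresponding at C]
2. ∠CMH = 59°  [linear pair at M on HK]
3. ∠CHM = 87°  [△HCM]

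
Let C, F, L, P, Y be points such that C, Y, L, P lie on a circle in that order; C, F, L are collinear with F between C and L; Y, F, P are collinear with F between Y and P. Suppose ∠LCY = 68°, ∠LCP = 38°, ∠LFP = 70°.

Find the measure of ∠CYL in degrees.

1. ∠LPY = 68°  [same arc YL]
2. ∠CLP = 42°  [△LFP]
3. ∠CPL = 100°  [△CLP]
4. ∠CYL = 80°  [cyclic CYLP, opposite ∠Y+∠P]

∠CYL = 80°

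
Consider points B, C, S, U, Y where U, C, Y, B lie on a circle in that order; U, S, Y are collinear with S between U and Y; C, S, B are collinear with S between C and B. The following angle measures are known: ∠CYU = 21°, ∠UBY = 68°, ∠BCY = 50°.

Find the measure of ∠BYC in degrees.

1. ∠UCY = 112°  [cyclic UCYB, opposite ∠C+∠B]
2. ∠CUY = 47°  [△UCY]
3. ∠CBY = 47°  [same arc CY]
4. ∠BYC = 83°  [△CYB]

∠BYC = 83°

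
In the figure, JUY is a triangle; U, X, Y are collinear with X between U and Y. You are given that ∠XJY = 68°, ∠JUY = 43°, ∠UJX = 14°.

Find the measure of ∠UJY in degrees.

∠UJY = 82°

1. ∠JUX = 43°  [X on ray UY]
2. ∠JXU = 123°  [△JUX]
3. ∠JXY = 57°  [linear pair at X on UY]
4. ∠JYX = 55°  [△JXY]
5. ∠JYU = 55°  [X on ray YU]
6. ∠UJY = 82°  [△JUY]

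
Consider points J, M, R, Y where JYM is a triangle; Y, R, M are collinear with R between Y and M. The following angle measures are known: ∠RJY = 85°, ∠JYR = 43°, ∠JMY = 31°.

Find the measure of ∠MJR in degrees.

1. ∠JRY = 52°  [△JYR]
2. ∠JMR = 31°  [R on ray MY]
3. ∠JRM = 128°  [linear pair at R on YM]
4. ∠MJR = 21°  [△JRM]

∠MJR = 21°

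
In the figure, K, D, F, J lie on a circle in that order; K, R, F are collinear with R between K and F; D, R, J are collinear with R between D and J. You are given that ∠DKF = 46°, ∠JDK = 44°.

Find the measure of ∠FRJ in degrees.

1. ∠DJF = 46°  [same arc DF]
2. ∠JFK = 44°  [same arc KJ]
3. ∠FRJ = 90°  [△FRJ]

∠FRJ = 90°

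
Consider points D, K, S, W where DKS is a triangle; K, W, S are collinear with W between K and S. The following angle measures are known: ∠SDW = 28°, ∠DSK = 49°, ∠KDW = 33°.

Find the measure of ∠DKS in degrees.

∠DKS = 70°

1. ∠DSW = 49°  [W on ray SK]
2. ∠DWS = 103°  [△DWS]
3. ∠DWK = 77°  [linear pair at W on KS]
4. ∠DKW = 70°  [△DKW]
5. ∠DKS = 70°  [W on ray KS]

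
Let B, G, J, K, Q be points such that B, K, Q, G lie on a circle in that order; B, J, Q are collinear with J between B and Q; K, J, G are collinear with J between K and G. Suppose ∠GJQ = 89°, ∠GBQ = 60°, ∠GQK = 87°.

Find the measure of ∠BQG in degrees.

∠BQG = 58°

1. ∠GKQ = 60°  [same arc QG]
2. ∠KGQ = 33°  [△KQG]
3. ∠BQG = 58°  [△QJG]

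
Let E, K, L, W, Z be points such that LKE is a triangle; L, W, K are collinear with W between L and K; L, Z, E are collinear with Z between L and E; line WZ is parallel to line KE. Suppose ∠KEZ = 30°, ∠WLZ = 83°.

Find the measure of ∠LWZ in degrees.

1. ∠KEL = 30°  [Z on ray EL]
2. ∠ELK = 83°  [W on LK, Z on LE]
3. ∠EKL = 67°  [△LKE]
4. ∠LWZ = 67°  [WZ∥KE, corresponding at W]

∠LWZ = 67°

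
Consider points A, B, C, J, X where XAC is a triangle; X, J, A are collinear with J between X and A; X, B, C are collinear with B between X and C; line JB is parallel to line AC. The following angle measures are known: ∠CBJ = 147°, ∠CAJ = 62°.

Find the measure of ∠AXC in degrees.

1. ∠JBX = 33°  [linear pair at B on XC]
2. ∠CAX = 62°  [J on ray AX]
3. ∠ACX = 33°  [JB∥AC, corresponding at B]
4. ∠AXC = 85°  [△XAC]

∠AXC = 85°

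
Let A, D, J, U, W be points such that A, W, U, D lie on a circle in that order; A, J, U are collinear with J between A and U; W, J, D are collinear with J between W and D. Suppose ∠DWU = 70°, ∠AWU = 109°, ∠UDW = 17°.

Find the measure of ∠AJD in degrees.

1. ∠DAU = 70°  [same arc UD]
2. ∠ADU = 71°  [cyclic AWUD, opposite ∠W+∠D]
3. ∠AUD = 39°  [△AUD]
4. ∠DJU = 124°  [△UJD]
5. ∠AJD = 56°  [linear pair at J on AU]

∠AJD = 56°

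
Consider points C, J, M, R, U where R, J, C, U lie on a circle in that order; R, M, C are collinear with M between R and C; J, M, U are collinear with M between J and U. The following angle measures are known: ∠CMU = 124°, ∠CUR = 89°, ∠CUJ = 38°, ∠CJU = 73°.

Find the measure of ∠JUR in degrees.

∠JUR = 51°

1. ∠RMU = 56°  [linear pair at M on RC]
2. ∠RCU = 18°  [△CMU]
3. ∠CRU = 73°  [△RCU]
4. ∠JUR = 51°  [△RMU]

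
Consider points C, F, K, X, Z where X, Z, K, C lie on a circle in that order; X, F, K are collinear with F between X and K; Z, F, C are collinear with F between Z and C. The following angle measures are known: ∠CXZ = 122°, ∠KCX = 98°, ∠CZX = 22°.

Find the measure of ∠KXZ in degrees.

1. ∠XCZ = 36°  [△XZC]
2. ∠KZX = 82°  [cyclic XZKC, opposite ∠Z+∠C]
3. ∠XKZ = 36°  [same arc XZ]
4. ∠KXZ = 62°  [△XZK]

∠KXZ = 62°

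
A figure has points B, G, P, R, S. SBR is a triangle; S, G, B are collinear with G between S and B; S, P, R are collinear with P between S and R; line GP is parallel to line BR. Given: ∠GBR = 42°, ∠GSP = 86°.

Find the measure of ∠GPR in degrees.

∠GPR = 128°

1. ∠RBS = 42°  [G on ray BS]
2. ∠BSR = 86°  [G on SB, P on SR]
3. ∠BRS = 52°  [△SBR]
4. ∠GPS = 52°  [GP∥BR, corresponding at P]
5. ∠GPR = 128°  [linear pair at P on SR]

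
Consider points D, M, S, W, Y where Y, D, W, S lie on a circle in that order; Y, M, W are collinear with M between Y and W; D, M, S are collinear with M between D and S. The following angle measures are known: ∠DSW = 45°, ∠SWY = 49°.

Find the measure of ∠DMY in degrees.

1. ∠DYW = 45°  [same arc DW]
2. ∠SDY = 49°  [same arc YS]
3. ∠DMY = 86°  [△YMD]

∠DMY = 86°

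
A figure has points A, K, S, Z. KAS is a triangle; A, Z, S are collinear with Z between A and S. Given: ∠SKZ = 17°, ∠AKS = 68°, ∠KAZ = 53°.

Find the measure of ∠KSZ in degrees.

∠KSZ = 59°

1. ∠KAS = 53°  [Z on ray AS]
2. ∠ASK = 59°  [△KAS]
3. ∠KSZ = 59°  [Z on ray SA]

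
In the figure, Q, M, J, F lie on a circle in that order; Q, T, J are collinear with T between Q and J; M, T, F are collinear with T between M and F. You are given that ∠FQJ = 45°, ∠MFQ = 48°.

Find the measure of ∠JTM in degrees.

∠JTM = 87°

1. ∠FMJ = 45°  [same arc JF]
2. ∠MJQ = 48°  [same arc QM]
3. ∠JTM = 87°  [△MTJ]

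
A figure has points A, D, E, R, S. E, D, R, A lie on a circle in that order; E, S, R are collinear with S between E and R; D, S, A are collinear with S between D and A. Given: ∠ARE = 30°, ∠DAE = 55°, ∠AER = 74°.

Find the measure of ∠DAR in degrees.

1. ∠ADE = 30°  [same arc EA]
2. ∠AED = 95°  [△EDA]
3. ∠ADR = 74°  [same arc RA]
4. ∠ARD = 85°  [cyclic EDRA, opposite ∠E+∠R]
5. ∠DAR = 21°  [△DRA]

∠DAR = 21°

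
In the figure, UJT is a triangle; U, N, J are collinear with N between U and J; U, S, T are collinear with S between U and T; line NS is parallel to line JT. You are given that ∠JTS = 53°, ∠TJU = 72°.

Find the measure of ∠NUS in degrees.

∠NUS = 55°

1. ∠JTU = 53°  [S on ray TU]
2. ∠JUT = 55°  [△UJT]
3. ∠NUS = 55°  [N on UJ, S on UT]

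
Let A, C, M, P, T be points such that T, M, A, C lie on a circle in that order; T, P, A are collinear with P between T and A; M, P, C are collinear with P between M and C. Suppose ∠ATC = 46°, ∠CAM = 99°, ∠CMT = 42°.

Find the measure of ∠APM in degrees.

1. ∠AMC = 46°  [same arc AC]
2. ∠CTM = 81°  [cyclic TMAC, opposite ∠T+∠A]
3. ∠MCT = 57°  [△TMC]
4. ∠MAT = 57°  [same arc TM]
5. ∠APM = 77°  [△MPA]

∠APM = 77°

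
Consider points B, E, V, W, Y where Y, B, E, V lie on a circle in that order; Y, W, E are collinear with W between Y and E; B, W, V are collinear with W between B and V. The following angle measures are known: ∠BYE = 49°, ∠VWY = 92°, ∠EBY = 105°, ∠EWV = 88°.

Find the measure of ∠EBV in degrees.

∠EBV = 62°

1. ∠BEY = 26°  [△YBE]
2. ∠BWE = 92°  [vertical angles at W]
3. ∠EBV = 62°  [△BWE]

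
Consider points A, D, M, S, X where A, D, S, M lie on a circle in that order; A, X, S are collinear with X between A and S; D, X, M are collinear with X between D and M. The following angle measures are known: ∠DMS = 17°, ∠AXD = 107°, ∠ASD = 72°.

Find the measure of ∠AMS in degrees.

∠AMS = 89°

1. ∠DAS = 17°  [same arc DS]
2. ∠ADS = 91°  [△ADS]
3. ∠AMS = 89°  [cyclic ADSM, opposite ∠D+∠M]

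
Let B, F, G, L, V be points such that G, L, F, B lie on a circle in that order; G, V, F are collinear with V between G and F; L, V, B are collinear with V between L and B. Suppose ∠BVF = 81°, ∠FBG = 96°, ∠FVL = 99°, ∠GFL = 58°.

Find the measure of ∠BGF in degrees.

1. ∠BVG = 99°  [linear pair at V on GF]
2. ∠GBL = 58°  [same arc GL]
3. ∠BGF = 23°  [△GVB]

∠BGF = 23°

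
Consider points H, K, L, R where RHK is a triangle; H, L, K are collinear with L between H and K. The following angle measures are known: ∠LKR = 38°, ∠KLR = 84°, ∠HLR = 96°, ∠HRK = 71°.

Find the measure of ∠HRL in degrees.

∠HRL = 13°

1. ∠HKR = 38°  [L on ray KH]
2. ∠KHR = 71°  [△RHK]
3. ∠LHR = 71°  [L on ray HK]
4. ∠HRL = 13°  [△RHL]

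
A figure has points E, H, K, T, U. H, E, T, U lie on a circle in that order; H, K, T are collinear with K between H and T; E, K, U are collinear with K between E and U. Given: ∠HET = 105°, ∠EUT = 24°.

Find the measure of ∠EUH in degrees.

∠EUH = 51°

1. ∠EHT = 24°  [same arc ET]
2. ∠ETH = 51°  [△HET]
3. ∠EUH = 51°  [same arc HE]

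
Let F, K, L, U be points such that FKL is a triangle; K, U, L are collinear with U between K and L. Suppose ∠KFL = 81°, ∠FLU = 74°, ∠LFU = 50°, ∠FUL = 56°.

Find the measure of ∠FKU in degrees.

1. ∠FLK = 74°  [U on ray LK]
2. ∠FKL = 25°  [△FKL]
3. ∠FKU = 25°  [U on ray KL]

∠FKU = 25°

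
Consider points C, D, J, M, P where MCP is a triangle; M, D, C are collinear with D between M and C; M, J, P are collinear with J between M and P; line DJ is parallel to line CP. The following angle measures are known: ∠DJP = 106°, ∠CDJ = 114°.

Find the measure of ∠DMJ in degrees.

1. ∠DJM = 74°  [linear pair at J on MP]
2. ∠JDM = 66°  [linear pair at D on MC]
3. ∠DMJ = 40°  [△MDJ]

∠DMJ = 40°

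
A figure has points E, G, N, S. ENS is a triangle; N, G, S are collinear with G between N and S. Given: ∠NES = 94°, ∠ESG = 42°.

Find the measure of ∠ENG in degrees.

1. ∠ESN = 42°  [G on ray SN]
2. ∠ENS = 44°  [△ENS]
3. ∠ENG = 44°  [G on ray NS]

∠ENG = 44°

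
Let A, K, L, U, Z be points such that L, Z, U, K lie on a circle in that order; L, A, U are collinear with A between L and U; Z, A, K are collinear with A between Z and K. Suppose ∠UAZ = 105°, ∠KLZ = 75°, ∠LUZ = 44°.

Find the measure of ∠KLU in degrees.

1. ∠KAL = 105°  [vertical angles at A]
2. ∠LKZ = 44°  [same arc LZ]
3. ∠KLU = 31°  [△LAK]

∠KLU = 31°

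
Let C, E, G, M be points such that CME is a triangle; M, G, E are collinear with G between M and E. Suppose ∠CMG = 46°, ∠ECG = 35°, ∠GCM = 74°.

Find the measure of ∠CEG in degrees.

∠CEG = 25°

1. ∠CGM = 60°  [△CMG]
2. ∠CGE = 120°  [linear pair at G on ME]
3. ∠CEG = 25°  [△CGE]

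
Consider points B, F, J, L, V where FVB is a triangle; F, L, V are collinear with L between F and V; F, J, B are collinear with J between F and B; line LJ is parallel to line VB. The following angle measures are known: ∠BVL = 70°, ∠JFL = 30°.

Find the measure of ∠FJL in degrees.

∠FJL = 80°

1. ∠BVF = 70°  [L on ray VF]
2. ∠BFV = 30°  [L on FV, J on FB]
3. ∠FBV = 80°  [△FVB]
4. ∠FJL = 80°  [LJ∥VB, corresponding at J]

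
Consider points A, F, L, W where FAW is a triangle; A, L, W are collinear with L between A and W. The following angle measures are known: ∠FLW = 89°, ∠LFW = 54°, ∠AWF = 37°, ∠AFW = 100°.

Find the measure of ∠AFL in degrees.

1. ∠ALF = 91°  [linear pair at L on AW]
2. ∠FAW = 43°  [△FAW]
3. ∠FAL = 43°  [L on ray AW]
4. ∠AFL = 46°  [△FAL]

∠AFL = 46°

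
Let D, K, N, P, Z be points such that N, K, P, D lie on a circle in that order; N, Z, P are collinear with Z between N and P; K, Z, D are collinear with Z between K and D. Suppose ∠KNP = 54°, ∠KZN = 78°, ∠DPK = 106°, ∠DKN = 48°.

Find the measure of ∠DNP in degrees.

1. ∠KDP = 54°  [same arc KP]
2. ∠DKP = 20°  [△KPD]
3. ∠DNP = 20°  [same arc PD]

∠DNP = 20°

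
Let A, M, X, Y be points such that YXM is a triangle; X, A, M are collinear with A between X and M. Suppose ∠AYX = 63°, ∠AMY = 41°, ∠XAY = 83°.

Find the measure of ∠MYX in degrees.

∠MYX = 105°

1. ∠AXY = 34°  [△YXA]
2. ∠XMY = 41°  [A on ray MX]
3. ∠MXY = 34°  [A on ray XM]
4. ∠MYX = 105°  [△YXM]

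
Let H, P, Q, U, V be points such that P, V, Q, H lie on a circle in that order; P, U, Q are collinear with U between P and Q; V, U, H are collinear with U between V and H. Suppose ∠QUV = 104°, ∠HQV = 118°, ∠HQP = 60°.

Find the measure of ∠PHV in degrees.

∠PHV = 58°

1. ∠HPV = 62°  [cyclic PVQH, opposite ∠P+∠Q]
2. ∠HVP = 60°  [same arc PH]
3. ∠PHV = 58°  [△PVH]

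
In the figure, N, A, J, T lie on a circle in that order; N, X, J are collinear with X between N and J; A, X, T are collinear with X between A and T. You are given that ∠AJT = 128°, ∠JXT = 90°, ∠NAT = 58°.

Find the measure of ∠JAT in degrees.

∠JAT = 20°

1. ∠ANT = 52°  [cyclic NAJT, opposite ∠N+∠J]
2. ∠AXN = 90°  [vertical angles at X]
3. ∠ATN = 70°  [△NAT]
4. ∠AXJ = 90°  [linear pair at X on NJ]
5. ∠AJN = 70°  [same arc NA]
6. ∠JAT = 20°  [△AXJ]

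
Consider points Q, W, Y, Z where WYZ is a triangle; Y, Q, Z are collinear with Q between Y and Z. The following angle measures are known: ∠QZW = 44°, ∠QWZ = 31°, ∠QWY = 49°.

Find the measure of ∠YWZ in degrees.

1. ∠WQZ = 105°  [△WQZ]
2. ∠WZY = 44°  [Q on ray ZY]
3. ∠WQY = 75°  [linear pair at Q on YZ]
4. ∠QYW = 56°  [△WYQ]
5. ∠WYZ = 56°  [Q on ray YZ]
6. ∠YWZ = 80°  [△WYZ]

∠YWZ = 80°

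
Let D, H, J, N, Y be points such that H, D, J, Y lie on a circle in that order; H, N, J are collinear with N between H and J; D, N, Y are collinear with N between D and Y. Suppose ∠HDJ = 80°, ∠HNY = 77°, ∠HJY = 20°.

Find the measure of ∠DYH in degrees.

1. ∠HYJ = 100°  [cyclic HDJY, opposite ∠D+∠Y]
2. ∠JHY = 60°  [△HJY]
3. ∠DYH = 43°  [△HNY]

∠DYH = 43°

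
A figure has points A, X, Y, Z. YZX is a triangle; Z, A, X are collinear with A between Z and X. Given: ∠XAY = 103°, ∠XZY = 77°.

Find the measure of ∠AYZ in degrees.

∠AYZ = 26°

1. ∠YAZ = 77°  [linear pair at A on ZX]
2. ∠AZY = 77°  [A on ray ZX]
3. ∠AYZ = 26°  [△YZA]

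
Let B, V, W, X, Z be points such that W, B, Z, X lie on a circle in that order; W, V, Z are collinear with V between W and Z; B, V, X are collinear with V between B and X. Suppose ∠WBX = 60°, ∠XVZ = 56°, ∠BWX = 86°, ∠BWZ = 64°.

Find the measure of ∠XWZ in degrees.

∠XWZ = 22°

1. ∠BXW = 34°  [△WBX]
2. ∠WVX = 124°  [linear pair at V on WZ]
3. ∠XWZ = 22°  [△WVX]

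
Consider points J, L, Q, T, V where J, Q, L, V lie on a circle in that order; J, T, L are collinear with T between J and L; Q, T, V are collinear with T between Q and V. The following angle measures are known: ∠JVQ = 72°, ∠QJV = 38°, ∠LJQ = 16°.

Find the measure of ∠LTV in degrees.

1. ∠JQV = 70°  [△JQV]
2. ∠LVQ = 16°  [same arc QL]
3. ∠JLV = 70°  [same arc JV]
4. ∠LTV = 94°  [△LTV]

∠LTV = 94°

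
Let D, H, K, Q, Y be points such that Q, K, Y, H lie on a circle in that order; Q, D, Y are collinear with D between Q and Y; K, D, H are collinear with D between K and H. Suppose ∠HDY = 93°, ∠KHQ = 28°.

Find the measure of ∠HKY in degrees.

∠HKY = 65°

1. ∠KDQ = 93°  [vertical angles at D]
2. ∠KYQ = 28°  [same arc QK]
3. ∠KDY = 87°  [linear pair at D on QY]
4. ∠HKY = 65°  [△KDY]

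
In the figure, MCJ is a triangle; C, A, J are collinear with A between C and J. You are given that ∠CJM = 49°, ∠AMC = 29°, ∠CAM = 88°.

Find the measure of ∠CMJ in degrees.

1. ∠ACM = 63°  [△MCA]
2. ∠JCM = 63°  [A on ray CJ]
3. ∠CMJ = 68°  [△MCJ]

∠CMJ = 68°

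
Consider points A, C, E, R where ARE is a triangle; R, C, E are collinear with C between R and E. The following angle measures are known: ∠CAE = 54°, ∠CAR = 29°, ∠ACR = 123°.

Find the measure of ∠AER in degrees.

1. ∠ACE = 57°  [linear pair at C on RE]
2. ∠AEC = 69°  [△ACE]
3. ∠AER = 69°  [C on ray ER]

∠AER = 69°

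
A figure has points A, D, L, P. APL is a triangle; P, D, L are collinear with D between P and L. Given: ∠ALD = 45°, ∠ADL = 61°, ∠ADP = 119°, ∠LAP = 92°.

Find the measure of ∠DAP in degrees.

1. ∠ALP = 45°  [D on ray LP]
2. ∠APL = 43°  [△APL]
3. ∠APD = 43°  [D on ray PL]
4. ∠DAP = 18°  [△APD]

∠DAP = 18°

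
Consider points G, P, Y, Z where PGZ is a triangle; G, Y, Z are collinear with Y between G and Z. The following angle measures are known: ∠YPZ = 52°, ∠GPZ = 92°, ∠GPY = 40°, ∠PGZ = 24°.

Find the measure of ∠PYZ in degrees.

∠PYZ = 64°

1. ∠GZP = 64°  [△PGZ]
2. ∠PZY = 64°  [Y on ray ZG]
3. ∠PYZ = 64°  [△PYZ]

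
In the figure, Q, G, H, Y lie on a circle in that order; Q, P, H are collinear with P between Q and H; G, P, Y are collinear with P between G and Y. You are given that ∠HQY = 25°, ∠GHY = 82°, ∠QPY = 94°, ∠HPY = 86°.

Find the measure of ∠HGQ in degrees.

1. ∠HGY = 25°  [same arc HY]
2. ∠GYH = 73°  [△GHY]
3. ∠GPH = 94°  [vertical angles at P]
4. ∠GHQ = 61°  [△GPH]
5. ∠GQH = 73°  [same arc GH]
6. ∠HGQ = 46°  [△QGH]

∠HGQ = 46°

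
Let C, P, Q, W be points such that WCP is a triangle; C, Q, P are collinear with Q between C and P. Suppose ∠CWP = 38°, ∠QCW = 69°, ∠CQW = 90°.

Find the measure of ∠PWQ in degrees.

∠PWQ = 17°

1. ∠PCW = 69°  [Q on ray CP]
2. ∠PQW = 90°  [linear pair at Q on CP]
3. ∠CPW = 73°  [△WCP]
4. ∠QPW = 73°  [Q on ray PC]
5. ∠PWQ = 17°  [△WQP]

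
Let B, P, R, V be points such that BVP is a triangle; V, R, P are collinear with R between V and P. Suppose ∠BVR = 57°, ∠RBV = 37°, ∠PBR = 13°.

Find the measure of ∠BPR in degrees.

1. ∠BRV = 86°  [△BVR]
2. ∠BRP = 94°  [linear pair at R on VP]
3. ∠BPR = 73°  [△BRP]

∠BPR = 73°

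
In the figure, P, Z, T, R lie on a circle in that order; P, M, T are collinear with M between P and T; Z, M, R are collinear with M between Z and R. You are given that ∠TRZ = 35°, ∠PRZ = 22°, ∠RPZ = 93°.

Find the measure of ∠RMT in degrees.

1. ∠TPZ = 35°  [same arc ZT]
2. ∠PZR = 65°  [△PZR]
3. ∠PMZ = 80°  [△PMZ]
4. ∠RMT = 80°  [vertical angles at M]

∠RMT = 80°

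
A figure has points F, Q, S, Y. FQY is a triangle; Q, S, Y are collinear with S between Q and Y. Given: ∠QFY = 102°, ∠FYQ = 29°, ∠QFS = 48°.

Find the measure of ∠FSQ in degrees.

∠FSQ = 83°

1. ∠FQY = 49°  [△FQY]
2. ∠FQS = 49°  [S on ray QY]
3. ∠FSQ = 83°  [△FQS]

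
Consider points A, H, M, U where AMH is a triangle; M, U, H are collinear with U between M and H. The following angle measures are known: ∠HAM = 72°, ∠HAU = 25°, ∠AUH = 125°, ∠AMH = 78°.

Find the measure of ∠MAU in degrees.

1. ∠AUM = 55°  [linear pair at U on MH]
2. ∠AMU = 78°  [U on ray MH]
3. ∠MAU = 47°  [△AMU]

∠MAU = 47°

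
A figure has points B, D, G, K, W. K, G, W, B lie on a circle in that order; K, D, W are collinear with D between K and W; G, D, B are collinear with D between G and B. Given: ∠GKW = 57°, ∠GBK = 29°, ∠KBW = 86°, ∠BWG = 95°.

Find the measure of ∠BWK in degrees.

∠BWK = 66°

1. ∠BKG = 85°  [cyclic KGWB, opposite ∠K+∠W]
2. ∠BGK = 66°  [△KGB]
3. ∠BWK = 66°  [same arc KB]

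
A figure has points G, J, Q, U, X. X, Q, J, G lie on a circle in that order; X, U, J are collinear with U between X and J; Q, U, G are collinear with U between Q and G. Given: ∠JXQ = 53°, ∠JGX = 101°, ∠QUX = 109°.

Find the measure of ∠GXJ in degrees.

∠GXJ = 61°

1. ∠JGQ = 53°  [same arc QJ]
2. ∠GUJ = 109°  [vertical angles at U]
3. ∠GJX = 18°  [△JUG]
4. ∠GXJ = 61°  [△XJG]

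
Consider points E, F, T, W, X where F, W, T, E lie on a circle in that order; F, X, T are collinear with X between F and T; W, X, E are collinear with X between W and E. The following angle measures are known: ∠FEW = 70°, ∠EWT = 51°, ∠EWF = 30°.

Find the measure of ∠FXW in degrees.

1. ∠FTW = 70°  [same arc FW]
2. ∠TXW = 59°  [△WXT]
3. ∠FXW = 121°  [linear pair at X on FT]

∠FXW = 121°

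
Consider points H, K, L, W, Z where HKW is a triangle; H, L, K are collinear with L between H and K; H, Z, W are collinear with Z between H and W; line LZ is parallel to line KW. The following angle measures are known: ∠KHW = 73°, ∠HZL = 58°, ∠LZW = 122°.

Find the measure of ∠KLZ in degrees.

1. ∠LHZ = 73°  [L on HK, Z on HW]
2. ∠HLZ = 49°  [△HLZ]
3. ∠KLZ = 131°  [linear pair at L on HK]

∠KLZ = 131°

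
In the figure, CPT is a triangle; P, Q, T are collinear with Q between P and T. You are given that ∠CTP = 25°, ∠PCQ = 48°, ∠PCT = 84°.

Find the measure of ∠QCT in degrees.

∠QCT = 36°

1. ∠CPT = 71°  [△CPT]
2. ∠CTQ = 25°  [Q on ray TP]
3. ∠CPQ = 71°  [Q on ray PT]
4. ∠CQP = 61°  [△CPQ]
5. ∠CQT = 119°  [linear pair at Q on PT]
6. ∠QCT = 36°  [△CQT]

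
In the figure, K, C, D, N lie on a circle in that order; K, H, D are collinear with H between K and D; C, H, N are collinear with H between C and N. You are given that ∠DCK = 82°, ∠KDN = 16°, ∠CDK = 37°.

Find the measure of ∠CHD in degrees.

1. ∠CKD = 61°  [△KCD]
2. ∠KCN = 16°  [same arc KN]
3. ∠CHK = 103°  [△KHC]
4. ∠CHD = 77°  [linear pair at H on KD]

∠CHD = 77°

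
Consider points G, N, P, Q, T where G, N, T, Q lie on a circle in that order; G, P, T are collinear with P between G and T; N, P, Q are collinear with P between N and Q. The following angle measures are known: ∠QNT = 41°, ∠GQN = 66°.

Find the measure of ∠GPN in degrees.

∠GPN = 107°

1. ∠GTN = 66°  [same arc GN]
2. ∠NPT = 73°  [△NPT]
3. ∠GPN = 107°  [linear pair at P on GT]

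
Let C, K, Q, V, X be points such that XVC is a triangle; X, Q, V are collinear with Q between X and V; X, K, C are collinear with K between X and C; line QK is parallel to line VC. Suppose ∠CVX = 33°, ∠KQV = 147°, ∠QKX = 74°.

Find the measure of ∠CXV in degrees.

∠CXV = 73°

1. ∠KQX = 33°  [QK∥VC, corresponding at Q]
2. ∠KXQ = 73°  [△XQK]
3. ∠CXV = 73°  [Q on XV, K on XC]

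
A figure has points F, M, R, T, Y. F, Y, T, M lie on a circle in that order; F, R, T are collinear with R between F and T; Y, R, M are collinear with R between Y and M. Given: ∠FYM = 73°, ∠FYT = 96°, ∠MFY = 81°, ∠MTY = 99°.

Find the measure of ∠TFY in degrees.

∠TFY = 58°

1. ∠FMY = 26°  [△FYM]
2. ∠FTY = 26°  [same arc FY]
3. ∠TFY = 58°  [△FYT]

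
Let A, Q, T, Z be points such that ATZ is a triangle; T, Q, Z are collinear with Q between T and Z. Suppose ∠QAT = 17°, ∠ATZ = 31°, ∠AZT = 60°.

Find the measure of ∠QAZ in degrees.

∠QAZ = 72°

1. ∠ATQ = 31°  [Q on ray TZ]
2. ∠AZQ = 60°  [Q on ray ZT]
3. ∠AQT = 132°  [△ATQ]
4. ∠AQZ = 48°  [linear pair at Q on TZ]
5. ∠QAZ = 72°  [△AQZ]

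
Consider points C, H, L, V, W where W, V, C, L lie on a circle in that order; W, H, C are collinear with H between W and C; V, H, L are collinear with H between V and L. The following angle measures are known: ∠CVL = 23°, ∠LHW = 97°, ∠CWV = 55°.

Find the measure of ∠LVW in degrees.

1. ∠CHV = 97°  [vertical angles at H]
2. ∠VHW = 83°  [linear pair at H on WC]
3. ∠LVW = 42°  [△WHV]

∠LVW = 42°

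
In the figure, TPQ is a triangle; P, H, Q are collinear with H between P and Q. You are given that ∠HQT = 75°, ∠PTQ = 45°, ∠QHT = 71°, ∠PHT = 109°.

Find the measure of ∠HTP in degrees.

∠HTP = 11°

1. ∠PQT = 75°  [H on ray QP]
2. ∠QPT = 60°  [△TPQ]
3. ∠HPT = 60°  [H on ray PQ]
4. ∠HTP = 11°  [△TPH]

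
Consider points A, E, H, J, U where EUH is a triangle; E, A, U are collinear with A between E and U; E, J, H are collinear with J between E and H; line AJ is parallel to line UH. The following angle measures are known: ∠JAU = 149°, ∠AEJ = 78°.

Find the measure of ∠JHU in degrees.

1. ∠EAJ = 31°  [linear pair at A on EU]
2. ∠AJE = 71°  [△EAJ]
3. ∠AJH = 109°  [linear pair at J on EH]
4. ∠JHU = 71°  [AJ∥UH, co-interior at H–J]

∠JHU = 71°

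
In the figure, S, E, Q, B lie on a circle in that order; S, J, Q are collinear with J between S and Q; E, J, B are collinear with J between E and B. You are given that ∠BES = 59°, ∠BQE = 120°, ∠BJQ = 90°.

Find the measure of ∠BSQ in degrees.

∠BSQ = 29°

1. ∠BSE = 60°  [cyclic SEQB, opposite ∠S+∠Q]
2. ∠BJS = 90°  [linear pair at J on SQ]
3. ∠EBS = 61°  [△SEB]
4. ∠BSQ = 29°  [△SJB]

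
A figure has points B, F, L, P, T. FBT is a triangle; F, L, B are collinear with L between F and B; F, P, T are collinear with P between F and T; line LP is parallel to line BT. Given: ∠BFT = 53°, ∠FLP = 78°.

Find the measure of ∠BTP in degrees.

∠BTP = 49°

1. ∠LFP = 53°  [L on FB, P on FT]
2. ∠FPL = 49°  [△FLP]
3. ∠LPT = 131°  [linear pair at P on FT]
4. ∠BTP = 49°  [LP∥BT, co-interior at T–P]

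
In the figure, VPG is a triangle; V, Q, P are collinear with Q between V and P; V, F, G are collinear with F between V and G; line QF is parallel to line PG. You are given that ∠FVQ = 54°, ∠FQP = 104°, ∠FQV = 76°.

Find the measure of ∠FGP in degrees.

1. ∠QFV = 50°  [△VQF]
2. ∠GFQ = 130°  [linear pair at F on VG]
3. ∠FGP = 50°  [QF∥PG, co-interior at G–F]

∠FGP = 50°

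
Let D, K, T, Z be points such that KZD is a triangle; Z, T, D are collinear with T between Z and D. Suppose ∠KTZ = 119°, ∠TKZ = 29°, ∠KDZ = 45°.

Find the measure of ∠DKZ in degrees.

∠DKZ = 103°

1. ∠KZT = 32°  [△KZT]
2. ∠DZK = 32°  [T on ray ZD]
3. ∠DKZ = 103°  [△KZD]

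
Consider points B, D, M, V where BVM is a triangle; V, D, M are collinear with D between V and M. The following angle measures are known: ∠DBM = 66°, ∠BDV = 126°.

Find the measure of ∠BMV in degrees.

∠BMV = 60°

1. ∠BDM = 54°  [linear pair at D on VM]
2. ∠BMD = 60°  [△BDM]
3. ∠BMV = 60°  [D on ray MV]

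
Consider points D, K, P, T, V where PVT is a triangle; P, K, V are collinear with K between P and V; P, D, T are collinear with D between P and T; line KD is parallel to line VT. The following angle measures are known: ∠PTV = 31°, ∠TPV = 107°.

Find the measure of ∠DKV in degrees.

∠DKV = 138°

1. ∠PVT = 42°  [△PVT]
2. ∠DKP = 42°  [KD∥VT, corresponding at K]
3. ∠DKV = 138°  [linear pair at K on PV]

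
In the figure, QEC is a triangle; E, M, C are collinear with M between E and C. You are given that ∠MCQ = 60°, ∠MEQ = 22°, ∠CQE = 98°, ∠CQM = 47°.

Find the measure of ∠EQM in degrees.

∠EQM = 51°

1. ∠CMQ = 73°  [△QMC]
2. ∠EMQ = 107°  [linear pair at M on EC]
3. ∠EQM = 51°  [△QEM]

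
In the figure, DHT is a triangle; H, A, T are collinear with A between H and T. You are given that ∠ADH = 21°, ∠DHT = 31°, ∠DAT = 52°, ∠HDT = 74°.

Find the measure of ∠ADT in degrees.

∠ADT = 53°

1. ∠DTH = 75°  [△DHT]
2. ∠ATD = 75°  [A on ray TH]
3. ∠ADT = 53°  [△DAT]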